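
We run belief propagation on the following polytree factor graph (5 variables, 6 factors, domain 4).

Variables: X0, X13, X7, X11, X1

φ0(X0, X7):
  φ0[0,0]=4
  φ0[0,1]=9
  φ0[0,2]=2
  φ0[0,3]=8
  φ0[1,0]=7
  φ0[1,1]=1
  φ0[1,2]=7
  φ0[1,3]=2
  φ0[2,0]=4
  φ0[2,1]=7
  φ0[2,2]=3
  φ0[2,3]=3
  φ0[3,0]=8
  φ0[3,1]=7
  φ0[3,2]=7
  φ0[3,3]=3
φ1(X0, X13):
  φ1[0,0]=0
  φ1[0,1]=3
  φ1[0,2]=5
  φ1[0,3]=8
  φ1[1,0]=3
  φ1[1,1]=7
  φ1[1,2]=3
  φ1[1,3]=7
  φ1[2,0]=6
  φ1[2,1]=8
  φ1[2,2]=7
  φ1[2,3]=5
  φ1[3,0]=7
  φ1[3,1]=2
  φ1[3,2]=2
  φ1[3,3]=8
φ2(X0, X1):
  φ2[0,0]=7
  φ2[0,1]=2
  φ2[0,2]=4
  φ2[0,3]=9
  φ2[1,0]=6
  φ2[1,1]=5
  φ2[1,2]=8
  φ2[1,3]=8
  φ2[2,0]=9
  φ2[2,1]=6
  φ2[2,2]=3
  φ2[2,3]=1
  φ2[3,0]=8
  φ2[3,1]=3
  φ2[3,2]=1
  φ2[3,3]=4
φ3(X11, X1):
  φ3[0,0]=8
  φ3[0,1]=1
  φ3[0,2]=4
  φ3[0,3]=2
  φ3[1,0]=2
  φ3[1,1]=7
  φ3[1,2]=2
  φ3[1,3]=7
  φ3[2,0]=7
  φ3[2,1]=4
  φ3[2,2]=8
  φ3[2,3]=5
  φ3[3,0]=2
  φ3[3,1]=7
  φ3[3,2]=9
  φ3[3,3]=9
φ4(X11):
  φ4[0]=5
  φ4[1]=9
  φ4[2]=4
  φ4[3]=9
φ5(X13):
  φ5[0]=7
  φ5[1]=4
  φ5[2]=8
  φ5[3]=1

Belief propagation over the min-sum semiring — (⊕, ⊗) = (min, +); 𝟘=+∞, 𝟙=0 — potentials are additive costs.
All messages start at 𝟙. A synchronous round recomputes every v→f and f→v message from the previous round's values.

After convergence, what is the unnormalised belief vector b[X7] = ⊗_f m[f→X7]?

init: all messages = 𝟙 over 4 values
r1 m[φ0→X0] = [2, 1, 3, 3]
r1 m[φ0→X7] = [4, 1, 2, 2]
r1 m[φ1→X0] = [0, 3, 5, 2]
r1 m[φ1→X13] = [0, 2, 2, 5]
r1 m[φ2→X0] = [2, 5, 1, 1]
r1 m[φ2→X1] = [6, 2, 1, 1]
r1 m[φ3→X11] = [1, 2, 4, 2]
r1 m[φ3→X1] = [2, 1, 2, 2]
r1 m[φ4→X11] = [5, 9, 4, 9]
r1 m[φ5→X13] = [7, 4, 8, 1]
r1 m[X0→φ0] = [0, 0, 0, 0]
r1 m[X0→φ1] = [0, 0, 0, 0]
r1 m[X0→φ2] = [0, 0, 0, 0]
r1 m[X13→φ1] = [0, 0, 0, 0]
r1 m[X13→φ5] = [0, 0, 0, 0]
r1 m[X7→φ0] = [0, 0, 0, 0]
r1 m[X11→φ3] = [0, 0, 0, 0]
r1 m[X11→φ4] = [0, 0, 0, 0]
r1 m[X1→φ2] = [0, 0, 0, 0]
r1 m[X1→φ3] = [0, 0, 0, 0]
r2 m[φ0→X0] = [2, 1, 3, 3]
r2 m[φ0→X7] = [4, 1, 2, 2]
r2 m[φ1→X0] = [0, 3, 5, 2]
r2 m[φ1→X13] = [0, 2, 2, 5]
r2 m[φ2→X0] = [2, 5, 1, 1]
r2 m[φ2→X1] = [6, 2, 1, 1]
r2 m[φ3→X11] = [1, 2, 4, 2]
r2 m[φ3→X1] = [2, 1, 2, 2]
r2 m[φ4→X11] = [5, 9, 4, 9]
r2 m[φ5→X13] = [7, 4, 8, 1]
r2 m[X0→φ0] = [2, 8, 6, 3]
r2 m[X0→φ1] = [4, 6, 4, 4]
r2 m[X0→φ2] = [2, 4, 8, 5]
r2 m[X13→φ1] = [7, 4, 8, 1]
r2 m[X13→φ5] = [0, 2, 2, 5]
r2 m[X7→φ0] = [0, 0, 0, 0]
r2 m[X11→φ3] = [5, 9, 4, 9]
r2 m[X11→φ4] = [1, 2, 4, 2]
r2 m[X1→φ2] = [2, 1, 2, 2]
r2 m[X1→φ3] = [6, 2, 1, 1]
r3 m[φ0→X0] = [2, 1, 3, 3]
r3 m[φ0→X7] = [6, 9, 4, 6]
r3 m[φ1→X0] = [7, 8, 6, 6]
r3 m[φ1→X13] = [4, 6, 6, 9]
r3 m[φ2→X0] = [3, 6, 3, 3]
r3 m[φ2→X1] = [9, 4, 6, 9]
r3 m[φ3→X11] = [3, 3, 6, 8]
r3 m[φ3→X1] = [11, 6, 9, 7]
r3 m[φ4→X11] = [5, 9, 4, 9]
r3 m[φ5→X13] = [7, 4, 8, 1]
r3 m[X0→φ0] = [2, 8, 6, 3]
r3 m[X0→φ1] = [4, 6, 4, 4]
r3 m[X0→φ2] = [2, 4, 8, 5]
r3 m[X13→φ1] = [7, 4, 8, 1]
r3 m[X13→φ5] = [0, 2, 2, 5]
r3 m[X7→φ0] = [0, 0, 0, 0]
r3 m[X11→φ3] = [5, 9, 4, 9]
r3 m[X11→φ4] = [1, 2, 4, 2]
r3 m[X1→φ2] = [2, 1, 2, 2]
r3 m[X1→φ3] = [6, 2, 1, 1]
r4 m[φ0→X0] = [2, 1, 3, 3]
r4 m[φ0→X7] = [6, 9, 4, 6]
r4 m[φ1→X0] = [7, 8, 6, 6]
r4 m[φ1→X13] = [4, 6, 6, 9]
r4 m[φ2→X0] = [3, 6, 3, 3]
r4 m[φ2→X1] = [9, 4, 6, 9]
r4 m[φ3→X11] = [3, 3, 6, 8]
r4 m[φ3→X1] = [11, 6, 9, 7]
r4 m[φ4→X11] = [5, 9, 4, 9]
r4 m[φ5→X13] = [7, 4, 8, 1]
r4 m[X0→φ0] = [10, 14, 9, 9]
r4 m[X0→φ1] = [5, 7, 6, 6]
r4 m[X0→φ2] = [9, 9, 9, 9]
r4 m[X13→φ1] = [7, 4, 8, 1]
r4 m[X13→φ5] = [4, 6, 6, 9]
r4 m[X7→φ0] = [0, 0, 0, 0]
r4 m[X11→φ3] = [5, 9, 4, 9]
r4 m[X11→φ4] = [3, 3, 6, 8]
r4 m[X1→φ2] = [11, 6, 9, 7]
r4 m[X1→φ3] = [9, 4, 6, 9]
r5 m[φ0→X0] = [2, 1, 3, 3]
r5 m[φ0→X7] = [13, 15, 12, 12]
r5 m[φ1→X0] = [7, 8, 6, 6]
r5 m[φ1→X13] = [5, 8, 8, 11]
r5 m[φ2→X0] = [8, 11, 8, 9]
r5 m[φ2→X1] = [15, 11, 10, 10]
r5 m[φ3→X11] = [5, 8, 8, 11]
r5 m[φ3→X1] = [11, 6, 9, 7]
r5 m[φ4→X11] = [5, 9, 4, 9]
r5 m[φ5→X13] = [7, 4, 8, 1]
r5 m[X0→φ0] = [10, 14, 9, 9]
r5 m[X0→φ1] = [5, 7, 6, 6]
r5 m[X0→φ2] = [9, 9, 9, 9]
r5 m[X13→φ1] = [7, 4, 8, 1]
r5 m[X13→φ5] = [4, 6, 6, 9]
r5 m[X7→φ0] = [0, 0, 0, 0]
r5 m[X11→φ3] = [5, 9, 4, 9]
r5 m[X11→φ4] = [3, 3, 6, 8]
r5 m[X1→φ2] = [11, 6, 9, 7]
r5 m[X1→φ3] = [9, 4, 6, 9]
r6 m[φ0→X0] = [2, 1, 3, 3]
r6 m[φ0→X7] = [13, 15, 12, 12]
r6 m[φ1→X0] = [7, 8, 6, 6]
r6 m[φ1→X13] = [5, 8, 8, 11]
r6 m[φ2→X0] = [8, 11, 8, 9]
r6 m[φ2→X1] = [15, 11, 10, 10]
r6 m[φ3→X11] = [5, 8, 8, 11]
r6 m[φ3→X1] = [11, 6, 9, 7]
r6 m[φ4→X11] = [5, 9, 4, 9]
r6 m[φ5→X13] = [7, 4, 8, 1]
r6 m[X0→φ0] = [15, 19, 14, 15]
r6 m[X0→φ1] = [10, 12, 11, 12]
r6 m[X0→φ2] = [9, 9, 9, 9]
r6 m[X13→φ1] = [7, 4, 8, 1]
r6 m[X13→φ5] = [5, 8, 8, 11]
r6 m[X7→φ0] = [0, 0, 0, 0]
r6 m[X11→φ3] = [5, 9, 4, 9]
r6 m[X11→φ4] = [5, 8, 8, 11]
r6 m[X1→φ2] = [11, 6, 9, 7]
r6 m[X1→φ3] = [15, 11, 10, 10]
r7 m[φ0→X0] = [2, 1, 3, 3]
r7 m[φ0→X7] = [18, 20, 17, 17]
r7 m[φ1→X0] = [7, 8, 6, 6]
r7 m[φ1→X13] = [10, 13, 14, 16]
r7 m[φ2→X0] = [8, 11, 8, 9]
r7 m[φ2→X1] = [15, 11, 10, 10]
r7 m[φ3→X11] = [12, 12, 15, 17]
r7 m[φ3→X1] = [11, 6, 9, 7]
r7 m[φ4→X11] = [5, 9, 4, 9]
r7 m[φ5→X13] = [7, 4, 8, 1]
r7 m[X0→φ0] = [15, 19, 14, 15]
r7 m[X0→φ1] = [10, 12, 11, 12]
r7 m[X0→φ2] = [9, 9, 9, 9]
r7 m[X13→φ1] = [7, 4, 8, 1]
r7 m[X13→φ5] = [5, 8, 8, 11]
r7 m[X7→φ0] = [0, 0, 0, 0]
r7 m[X11→φ3] = [5, 9, 4, 9]
r7 m[X11→φ4] = [5, 8, 8, 11]
r7 m[X1→φ2] = [11, 6, 9, 7]
r7 m[X1→φ3] = [15, 11, 10, 10]
r8 m[φ0→X0] = [2, 1, 3, 3]
r8 m[φ0→X7] = [18, 20, 17, 17]
r8 m[φ1→X0] = [7, 8, 6, 6]
r8 m[φ1→X13] = [10, 13, 14, 16]
r8 m[φ2→X0] = [8, 11, 8, 9]
r8 m[φ2→X1] = [15, 11, 10, 10]
r8 m[φ3→X11] = [12, 12, 15, 17]
r8 m[φ3→X1] = [11, 6, 9, 7]
r8 m[φ4→X11] = [5, 9, 4, 9]
r8 m[φ5→X13] = [7, 4, 8, 1]
r8 m[X0→φ0] = [15, 19, 14, 15]
r8 m[X0→φ1] = [10, 12, 11, 12]
r8 m[X0→φ2] = [9, 9, 9, 9]
r8 m[X13→φ1] = [7, 4, 8, 1]
r8 m[X13→φ5] = [10, 13, 14, 16]
r8 m[X7→φ0] = [0, 0, 0, 0]
r8 m[X11→φ3] = [5, 9, 4, 9]
r8 m[X11→φ4] = [12, 12, 15, 17]
r8 m[X1→φ2] = [11, 6, 9, 7]
r8 m[X1→φ3] = [15, 11, 10, 10]
r9 m[φ0→X0] = [2, 1, 3, 3]
r9 m[φ0→X7] = [18, 20, 17, 17]
r9 m[φ1→X0] = [7, 8, 6, 6]
r9 m[φ1→X13] = [10, 13, 14, 16]
r9 m[φ2→X0] = [8, 11, 8, 9]
r9 m[φ2→X1] = [15, 11, 10, 10]
r9 m[φ3→X11] = [12, 12, 15, 17]
r9 m[φ3→X1] = [11, 6, 9, 7]
r9 m[φ4→X11] = [5, 9, 4, 9]
r9 m[φ5→X13] = [7, 4, 8, 1]
r9 m[X0→φ0] = [15, 19, 14, 15]
r9 m[X0→φ1] = [10, 12, 11, 12]
r9 m[X0→φ2] = [9, 9, 9, 9]
r9 m[X13→φ1] = [7, 4, 8, 1]
r9 m[X13→φ5] = [10, 13, 14, 16]
r9 m[X7→φ0] = [0, 0, 0, 0]
r9 m[X11→φ3] = [5, 9, 4, 9]
r9 m[X11→φ4] = [12, 12, 15, 17]
r9 m[X1→φ2] = [11, 6, 9, 7]
r9 m[X1→φ3] = [15, 11, 10, 10]
fixed point reached at round 9
b[X7] = ⊗ incoming = [18, 20, 17, 17]

b[X7] = [18, 20, 17, 17]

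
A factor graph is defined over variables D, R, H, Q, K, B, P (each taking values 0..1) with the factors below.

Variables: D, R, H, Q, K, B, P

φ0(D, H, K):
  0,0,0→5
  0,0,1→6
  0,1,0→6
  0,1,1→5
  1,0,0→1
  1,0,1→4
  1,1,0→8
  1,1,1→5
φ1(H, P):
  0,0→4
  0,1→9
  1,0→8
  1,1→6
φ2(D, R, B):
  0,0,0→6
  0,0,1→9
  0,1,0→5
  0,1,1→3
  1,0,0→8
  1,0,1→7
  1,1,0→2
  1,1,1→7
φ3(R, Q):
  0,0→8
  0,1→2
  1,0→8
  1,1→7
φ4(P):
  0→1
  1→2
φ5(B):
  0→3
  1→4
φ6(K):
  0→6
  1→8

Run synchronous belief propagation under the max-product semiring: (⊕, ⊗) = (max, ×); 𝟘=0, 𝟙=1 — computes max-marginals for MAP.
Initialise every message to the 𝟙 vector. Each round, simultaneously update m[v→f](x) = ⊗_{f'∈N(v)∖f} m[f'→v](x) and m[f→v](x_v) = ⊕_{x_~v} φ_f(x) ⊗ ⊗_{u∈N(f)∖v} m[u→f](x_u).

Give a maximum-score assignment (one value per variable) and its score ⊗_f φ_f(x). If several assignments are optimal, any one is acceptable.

init: all messages = 𝟙 over 2 values
r1 m[φ0→D] = [6, 8]
r1 m[φ0→H] = [6, 8]
r1 m[φ0→K] = [8, 6]
r1 m[φ1→H] = [9, 8]
r1 m[φ1→P] = [8, 9]
r1 m[φ2→D] = [9, 8]
r1 m[φ2→R] = [9, 7]
r1 m[φ2→B] = [8, 9]
r1 m[φ3→R] = [8, 8]
r1 m[φ3→Q] = [8, 7]
r1 m[φ4→P] = [1, 2]
r1 m[φ5→B] = [3, 4]
r1 m[φ6→K] = [6, 8]
r1 m[D→φ0] = [1, 1]
r1 m[D→φ2] = [1, 1]
r1 m[R→φ2] = [1, 1]
r1 m[R→φ3] = [1, 1]
r1 m[H→φ0] = [1, 1]
r1 m[H→φ1] = [1, 1]
r1 m[Q→φ3] = [1, 1]
r1 m[K→φ0] = [1, 1]
r1 m[K→φ6] = [1, 1]
r1 m[B→φ2] = [1, 1]
r1 m[B→φ5] = [1, 1]
r1 m[P→φ1] = [1, 1]
r1 m[P→φ4] = [1, 1]
r2 m[φ0→D] = [6, 8]
r2 m[φ0→H] = [6, 8]
r2 m[φ0→K] = [8, 6]
r2 m[φ1→H] = [9, 8]
r2 m[φ1→P] = [8, 9]
r2 m[φ2→D] = [9, 8]
r2 m[φ2→R] = [9, 7]
r2 m[φ2→B] = [8, 9]
r2 m[φ3→R] = [8, 8]
r2 m[φ3→Q] = [8, 7]
r2 m[φ4→P] = [1, 2]
r2 m[φ5→B] = [3, 4]
r2 m[φ6→K] = [6, 8]
r2 m[D→φ0] = [9, 8]
r2 m[D→φ2] = [6, 8]
r2 m[R→φ2] = [8, 8]
r2 m[R→φ3] = [9, 7]
r2 m[H→φ0] = [9, 8]
r2 m[H→φ1] = [6, 8]
r2 m[Q→φ3] = [1, 1]
r2 m[K→φ0] = [6, 8]
r2 m[K→φ6] = [8, 6]
r2 m[B→φ2] = [3, 4]
r2 m[B→φ5] = [8, 9]
r2 m[P→φ1] = [1, 2]
r2 m[P→φ4] = [8, 9]
r3 m[φ0→D] = [432, 384]
r3 m[φ0→H] = [432, 384]
r3 m[φ0→K] = [512, 486]
r3 m[φ1→H] = [18, 12]
r3 m[φ1→P] = [64, 54]
r3 m[φ2→D] = [288, 224]
r3 m[φ2→R] = [224, 224]
r3 m[φ2→B] = [512, 448]
r3 m[φ3→R] = [8, 8]
r3 m[φ3→Q] = [72, 49]
r3 m[φ4→P] = [1, 2]
r3 m[φ5→B] = [3, 4]
r3 m[φ6→K] = [6, 8]
r3 m[D→φ0] = [9, 8]
r3 m[D→φ2] = [6, 8]
r3 m[R→φ2] = [8, 8]
r3 m[R→φ3] = [9, 7]
r3 m[H→φ0] = [9, 8]
r3 m[H→φ1] = [6, 8]
r3 m[Q→φ3] = [1, 1]
r3 m[K→φ0] = [6, 8]
r3 m[K→φ6] = [8, 6]
r3 m[B→φ2] = [3, 4]
r3 m[B→φ5] = [8, 9]
r3 m[P→φ1] = [1, 2]
r3 m[P→φ4] = [8, 9]
r4 m[φ0→D] = [432, 384]
r4 m[φ0→H] = [432, 384]
r4 m[φ0→K] = [512, 486]
r4 m[φ1→H] = [18, 12]
r4 m[φ1→P] = [64, 54]
r4 m[φ2→D] = [288, 224]
r4 m[φ2→R] = [224, 224]
r4 m[φ2→B] = [512, 448]
r4 m[φ3→R] = [8, 8]
r4 m[φ3→Q] = [72, 49]
r4 m[φ4→P] = [1, 2]
r4 m[φ5→B] = [3, 4]
r4 m[φ6→K] = [6, 8]
r4 m[D→φ0] = [288, 224]
r4 m[D→φ2] = [432, 384]
r4 m[R→φ2] = [8, 8]
r4 m[R→φ3] = [224, 224]
r4 m[H→φ0] = [18, 12]
r4 m[H→φ1] = [432, 384]
r4 m[Q→φ3] = [1, 1]
r4 m[K→φ0] = [6, 8]
r4 m[K→φ6] = [512, 486]
r4 m[B→φ2] = [3, 4]
r4 m[B→φ5] = [512, 448]
r4 m[P→φ1] = [1, 2]
r4 m[P→φ4] = [64, 54]
r5 m[φ0→D] = [864, 576]
r5 m[φ0→H] = [13824, 11520]
r5 m[φ0→K] = [25920, 31104]
r5 m[φ1→H] = [18, 12]
r5 m[φ1→P] = [3072, 3888]
r5 m[φ2→D] = [288, 224]
r5 m[φ2→R] = [15552, 10752]
r5 m[φ2→B] = [24576, 31104]
r5 m[φ3→R] = [8, 8]
r5 m[φ3→Q] = [1792, 1568]
r5 m[φ4→P] = [1, 2]
r5 m[φ5→B] = [3, 4]
r5 m[φ6→K] = [6, 8]
r5 m[D→φ0] = [288, 224]
r5 m[D→φ2] = [432, 384]
r5 m[R→φ2] = [8, 8]
r5 m[R→φ3] = [224, 224]
r5 m[H→φ0] = [18, 12]
r5 m[H→φ1] = [432, 384]
r5 m[Q→φ3] = [1, 1]
r5 m[K→φ0] = [6, 8]
r5 m[K→φ6] = [512, 486]
r5 m[B→φ2] = [3, 4]
r5 m[B→φ5] = [512, 448]
r5 m[P→φ1] = [1, 2]
r5 m[P→φ4] = [64, 54]
r6 m[φ0→D] = [864, 576]
r6 m[φ0→H] = [13824, 11520]
r6 m[φ0→K] = [25920, 31104]
r6 m[φ1→H] = [18, 12]
r6 m[φ1→P] = [3072, 3888]
r6 m[φ2→D] = [288, 224]
r6 m[φ2→R] = [15552, 10752]
r6 m[φ2→B] = [24576, 31104]
r6 m[φ3→R] = [8, 8]
r6 m[φ3→Q] = [1792, 1568]
r6 m[φ4→P] = [1, 2]
r6 m[φ5→B] = [3, 4]
r6 m[φ6→K] = [6, 8]
r6 m[D→φ0] = [288, 224]
r6 m[D→φ2] = [864, 576]
r6 m[R→φ2] = [8, 8]
r6 m[R→φ3] = [15552, 10752]
r6 m[H→φ0] = [18, 12]
r6 m[H→φ1] = [13824, 11520]
r6 m[Q→φ3] = [1, 1]
r6 m[K→φ0] = [6, 8]
r6 m[K→φ6] = [25920, 31104]
r6 m[B→φ2] = [3, 4]
r6 m[B→φ5] = [24576, 31104]
r6 m[P→φ1] = [1, 2]
r6 m[P→φ4] = [3072, 3888]
r7 m[φ0→D] = [864, 576]
r7 m[φ0→H] = [13824, 11520]
r7 m[φ0→K] = [25920, 31104]
r7 m[φ1→H] = [18, 12]
r7 m[φ1→P] = [92160, 124416]
r7 m[φ2→D] = [288, 224]
r7 m[φ2→R] = [31104, 16128]
r7 m[φ2→B] = [41472, 62208]
r7 m[φ3→R] = [8, 8]
r7 m[φ3→Q] = [124416, 75264]
r7 m[φ4→P] = [1, 2]
r7 m[φ5→B] = [3, 4]
r7 m[φ6→K] = [6, 8]
r7 m[D→φ0] = [288, 224]
r7 m[D→φ2] = [864, 576]
r7 m[R→φ2] = [8, 8]
r7 m[R→φ3] = [15552, 10752]
r7 m[H→φ0] = [18, 12]
r7 m[H→φ1] = [13824, 11520]
r7 m[Q→φ3] = [1, 1]
r7 m[K→φ0] = [6, 8]
r7 m[K→φ6] = [25920, 31104]
r7 m[B→φ2] = [3, 4]
r7 m[B→φ5] = [24576, 31104]
r7 m[P→φ1] = [1, 2]
r7 m[P→φ4] = [3072, 3888]
r8 m[φ0→D] = [864, 576]
r8 m[φ0→H] = [13824, 11520]
r8 m[φ0→K] = [25920, 31104]
r8 m[φ1→H] = [18, 12]
r8 m[φ1→P] = [92160, 124416]
r8 m[φ2→D] = [288, 224]
r8 m[φ2→R] = [31104, 16128]
r8 m[φ2→B] = [41472, 62208]
r8 m[φ3→R] = [8, 8]
r8 m[φ3→Q] = [124416, 75264]
r8 m[φ4→P] = [1, 2]
r8 m[φ5→B] = [3, 4]
r8 m[φ6→K] = [6, 8]
r8 m[D→φ0] = [288, 224]
r8 m[D→φ2] = [864, 576]
r8 m[R→φ2] = [8, 8]
r8 m[R→φ3] = [31104, 16128]
r8 m[H→φ0] = [18, 12]
r8 m[H→φ1] = [13824, 11520]
r8 m[Q→φ3] = [1, 1]
r8 m[K→φ0] = [6, 8]
r8 m[K→φ6] = [25920, 31104]
r8 m[B→φ2] = [3, 4]
r8 m[B→φ5] = [41472, 62208]
r8 m[P→φ1] = [1, 2]
r8 m[P→φ4] = [92160, 124416]
r9 m[φ0→D] = [864, 576]
r9 m[φ0→H] = [13824, 11520]
r9 m[φ0→K] = [25920, 31104]
r9 m[φ1→H] = [18, 12]
r9 m[φ1→P] = [92160, 124416]
r9 m[φ2→D] = [288, 224]
r9 m[φ2→R] = [31104, 16128]
r9 m[φ2→B] = [41472, 62208]
r9 m[φ3→R] = [8, 8]
r9 m[φ3→Q] = [248832, 112896]
r9 m[φ4→P] = [1, 2]
r9 m[φ5→B] = [3, 4]
r9 m[φ6→K] = [6, 8]
r9 m[D→φ0] = [288, 224]
r9 m[D→φ2] = [864, 576]
r9 m[R→φ2] = [8, 8]
r9 m[R→φ3] = [31104, 16128]
r9 m[H→φ0] = [18, 12]
r9 m[H→φ1] = [13824, 11520]
r9 m[Q→φ3] = [1, 1]
r9 m[K→φ0] = [6, 8]
r9 m[K→φ6] = [25920, 31104]
r9 m[B→φ2] = [3, 4]
r9 m[B→φ5] = [41472, 62208]
r9 m[P→φ1] = [1, 2]
r9 m[P→φ4] = [92160, 124416]
r10 m[φ0→D] = [864, 576]
r10 m[φ0→H] = [13824, 11520]
r10 m[φ0→K] = [25920, 31104]
r10 m[φ1→H] = [18, 12]
r10 m[φ1→P] = [92160, 124416]
r10 m[φ2→D] = [288, 224]
r10 m[φ2→R] = [31104, 16128]
r10 m[φ2→B] = [41472, 62208]
r10 m[φ3→R] = [8, 8]
r10 m[φ3→Q] = [248832, 112896]
r10 m[φ4→P] = [1, 2]
r10 m[φ5→B] = [3, 4]
r10 m[φ6→K] = [6, 8]
r10 m[D→φ0] = [288, 224]
r10 m[D→φ2] = [864, 576]
r10 m[R→φ2] = [8, 8]
r10 m[R→φ3] = [31104, 16128]
r10 m[H→φ0] = [18, 12]
r10 m[H→φ1] = [13824, 11520]
r10 m[Q→φ3] = [1, 1]
r10 m[K→φ0] = [6, 8]
r10 m[K→φ6] = [25920, 31104]
r10 m[B→φ2] = [3, 4]
r10 m[B→φ5] = [41472, 62208]
r10 m[P→φ1] = [1, 2]
r10 m[P→φ4] = [92160, 124416]
fixed point reached at round 10
traceback from D: (D=0, R=0, H=0, Q=0, K=1, B=1, P=1), score=248832

assignment: (D=0, R=0, H=0, Q=0, K=1, B=1, P=1); score = 248832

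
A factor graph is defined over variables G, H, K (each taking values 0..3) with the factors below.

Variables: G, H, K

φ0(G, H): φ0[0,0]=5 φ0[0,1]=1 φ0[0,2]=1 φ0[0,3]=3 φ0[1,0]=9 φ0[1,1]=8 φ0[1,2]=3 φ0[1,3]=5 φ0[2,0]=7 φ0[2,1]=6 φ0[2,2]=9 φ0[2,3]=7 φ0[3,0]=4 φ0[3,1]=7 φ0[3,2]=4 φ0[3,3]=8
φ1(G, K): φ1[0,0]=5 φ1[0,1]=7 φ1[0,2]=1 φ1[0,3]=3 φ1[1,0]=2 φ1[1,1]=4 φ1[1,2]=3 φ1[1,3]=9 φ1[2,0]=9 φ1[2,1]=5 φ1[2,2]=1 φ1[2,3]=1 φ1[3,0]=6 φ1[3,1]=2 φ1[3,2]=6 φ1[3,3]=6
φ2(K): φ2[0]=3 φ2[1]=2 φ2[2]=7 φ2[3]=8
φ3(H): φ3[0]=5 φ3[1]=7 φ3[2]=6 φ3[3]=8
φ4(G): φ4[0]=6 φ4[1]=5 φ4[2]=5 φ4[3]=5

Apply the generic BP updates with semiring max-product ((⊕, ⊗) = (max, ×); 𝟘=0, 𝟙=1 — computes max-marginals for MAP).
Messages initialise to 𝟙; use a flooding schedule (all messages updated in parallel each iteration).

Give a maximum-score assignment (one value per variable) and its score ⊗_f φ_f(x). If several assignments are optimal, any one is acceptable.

assignment: (G=1, H=1, K=3); score = 20160

init: all messages = 𝟙 over 4 values
r1 m[φ0→G] = [5, 9, 9, 8]
r1 m[φ0→H] = [9, 8, 9, 8]
r1 m[φ1→G] = [7, 9, 9, 6]
r1 m[φ1→K] = [9, 7, 6, 9]
r1 m[φ2→K] = [3, 2, 7, 8]
r1 m[φ3→H] = [5, 7, 6, 8]
r1 m[φ4→G] = [6, 5, 5, 5]
r1 m[G→φ0] = [1, 1, 1, 1]
r1 m[G→φ1] = [1, 1, 1, 1]
r1 m[G→φ4] = [1, 1, 1, 1]
r1 m[H→φ0] = [1, 1, 1, 1]
r1 m[H→φ3] = [1, 1, 1, 1]
r1 m[K→φ1] = [1, 1, 1, 1]
r1 m[K→φ2] = [1, 1, 1, 1]
r2 m[φ0→G] = [5, 9, 9, 8]
r2 m[φ0→H] = [9, 8, 9, 8]
r2 m[φ1→G] = [7, 9, 9, 6]
r2 m[φ1→K] = [9, 7, 6, 9]
r2 m[φ2→K] = [3, 2, 7, 8]
r2 m[φ3→H] = [5, 7, 6, 8]
r2 m[φ4→G] = [6, 5, 5, 5]
r2 m[G→φ0] = [42, 45, 45, 30]
r2 m[G→φ1] = [30, 45, 45, 40]
r2 m[G→φ4] = [35, 81, 81, 48]
r2 m[H→φ0] = [5, 7, 6, 8]
r2 m[H→φ3] = [9, 8, 9, 8]
r2 m[K→φ1] = [3, 2, 7, 8]
r2 m[K→φ2] = [9, 7, 6, 9]
r3 m[φ0→G] = [25, 56, 56, 64]
r3 m[φ0→H] = [405, 360, 405, 315]
r3 m[φ1→G] = [24, 72, 27, 48]
r3 m[φ1→K] = [405, 225, 240, 405]
r3 m[φ2→K] = [3, 2, 7, 8]
r3 m[φ3→H] = [5, 7, 6, 8]
r3 m[φ4→G] = [6, 5, 5, 5]
r3 m[G→φ0] = [42, 45, 45, 30]
r3 m[G→φ1] = [30, 45, 45, 40]
r3 m[G→φ4] = [35, 81, 81, 48]
r3 m[H→φ0] = [5, 7, 6, 8]
r3 m[H→φ3] = [9, 8, 9, 8]
r3 m[K→φ1] = [3, 2, 7, 8]
r3 m[K→φ2] = [9, 7, 6, 9]
r4 m[φ0→G] = [25, 56, 56, 64]
r4 m[φ0→H] = [405, 360, 405, 315]
r4 m[φ1→G] = [24, 72, 27, 48]
r4 m[φ1→K] = [405, 225, 240, 405]
r4 m[φ2→K] = [3, 2, 7, 8]
r4 m[φ3→H] = [5, 7, 6, 8]
r4 m[φ4→G] = [6, 5, 5, 5]
r4 m[G→φ0] = [144, 360, 135, 240]
r4 m[G→φ1] = [150, 280, 280, 320]
r4 m[G→φ4] = [600, 4032, 1512, 3072]
r4 m[H→φ0] = [5, 7, 6, 8]
r4 m[H→φ3] = [405, 360, 405, 315]
r4 m[K→φ1] = [3, 2, 7, 8]
r4 m[K→φ2] = [405, 225, 240, 405]
r5 m[φ0→G] = [25, 56, 56, 64]
r5 m[φ0→H] = [3240, 2880, 1215, 1920]
r5 m[φ1→G] = [24, 72, 27, 48]
r5 m[φ1→K] = [2520, 1400, 1920, 2520]
r5 m[φ2→K] = [3, 2, 7, 8]
r5 m[φ3→H] = [5, 7, 6, 8]
r5 m[φ4→G] = [6, 5, 5, 5]
r5 m[G→φ0] = [144, 360, 135, 240]
r5 m[G→φ1] = [150, 280, 280, 320]
r5 m[G→φ4] = [600, 4032, 1512, 3072]
r5 m[H→φ0] = [5, 7, 6, 8]
r5 m[H→φ3] = [405, 360, 405, 315]
r5 m[K→φ1] = [3, 2, 7, 8]
r5 m[K→φ2] = [405, 225, 240, 405]
r6 m[φ0→G] = [25, 56, 56, 64]
r6 m[φ0→H] = [3240, 2880, 1215, 1920]
r6 m[φ1→G] = [24, 72, 27, 48]
r6 m[φ1→K] = [2520, 1400, 1920, 2520]
r6 m[φ2→K] = [3, 2, 7, 8]
r6 m[φ3→H] = [5, 7, 6, 8]
r6 m[φ4→G] = [6, 5, 5, 5]
r6 m[G→φ0] = [144, 360, 135, 240]
r6 m[G→φ1] = [150, 280, 280, 320]
r6 m[G→φ4] = [600, 4032, 1512, 3072]
r6 m[H→φ0] = [5, 7, 6, 8]
r6 m[H→φ3] = [3240, 2880, 1215, 1920]
r6 m[K→φ1] = [3, 2, 7, 8]
r6 m[K→φ2] = [2520, 1400, 1920, 2520]
r7 m[φ0→G] = [25, 56, 56, 64]
r7 m[φ0→H] = [3240, 2880, 1215, 1920]
r7 m[φ1→G] = [24, 72, 27, 48]
r7 m[φ1→K] = [2520, 1400, 1920, 2520]
r7 m[φ2→K] = [3, 2, 7, 8]
r7 m[φ3→H] = [5, 7, 6, 8]
r7 m[φ4→G] = [6, 5, 5, 5]
r7 m[G→φ0] = [144, 360, 135, 240]
r7 m[G→φ1] = [150, 280, 280, 320]
r7 m[G→φ4] = [600, 4032, 1512, 3072]
r7 m[H→φ0] = [5, 7, 6, 8]
r7 m[H→φ3] = [3240, 2880, 1215, 1920]
r7 m[K→φ1] = [3, 2, 7, 8]
r7 m[K→φ2] = [2520, 1400, 1920, 2520]
fixed point reached at round 7
traceback from G: (G=1, H=1, K=3), score=20160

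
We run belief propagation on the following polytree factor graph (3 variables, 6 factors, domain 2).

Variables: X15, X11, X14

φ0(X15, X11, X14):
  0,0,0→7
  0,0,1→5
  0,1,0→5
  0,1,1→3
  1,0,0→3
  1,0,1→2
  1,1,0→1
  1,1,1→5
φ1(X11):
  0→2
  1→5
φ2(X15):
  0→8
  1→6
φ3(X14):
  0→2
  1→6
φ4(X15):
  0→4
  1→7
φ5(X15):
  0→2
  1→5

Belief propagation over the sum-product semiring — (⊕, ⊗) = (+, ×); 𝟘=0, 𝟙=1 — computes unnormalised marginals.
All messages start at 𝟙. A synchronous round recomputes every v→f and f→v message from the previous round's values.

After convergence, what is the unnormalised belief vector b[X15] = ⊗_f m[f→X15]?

init: all messages = 𝟙 over 2 values
r1 m[φ0→X15] = [20, 11]
r1 m[φ0→X11] = [17, 14]
r1 m[φ0→X14] = [16, 15]
r1 m[φ1→X11] = [2, 5]
r1 m[φ2→X15] = [8, 6]
r1 m[φ3→X14] = [2, 6]
r1 m[φ4→X15] = [4, 7]
r1 m[φ5→X15] = [2, 5]
r1 m[X15→φ0] = [1, 1]
r1 m[X15→φ2] = [1, 1]
r1 m[X15→φ4] = [1, 1]
r1 m[X15→φ5] = [1, 1]
r1 m[X11→φ0] = [1, 1]
r1 m[X11→φ1] = [1, 1]
r1 m[X14→φ0] = [1, 1]
r1 m[X14→φ3] = [1, 1]
r2 m[φ0→X15] = [20, 11]
r2 m[φ0→X11] = [17, 14]
r2 m[φ0→X14] = [16, 15]
r2 m[φ1→X11] = [2, 5]
r2 m[φ2→X15] = [8, 6]
r2 m[φ3→X14] = [2, 6]
r2 m[φ4→X15] = [4, 7]
r2 m[φ5→X15] = [2, 5]
r2 m[X15→φ0] = [64, 210]
r2 m[X15→φ2] = [160, 385]
r2 m[X15→φ4] = [320, 330]
r2 m[X15→φ5] = [640, 462]
r2 m[X11→φ0] = [2, 5]
r2 m[X11→φ1] = [17, 14]
r2 m[X14→φ0] = [2, 6]
r2 m[X14→φ3] = [16, 15]
r3 m[φ0→X15] = [228, 196]
r3 m[φ0→X11] = [6596, 8512]
r3 m[φ0→X14] = [4806, 7690]
r3 m[φ1→X11] = [2, 5]
r3 m[φ2→X15] = [8, 6]
r3 m[φ3→X14] = [2, 6]
r3 m[φ4→X15] = [4, 7]
r3 m[φ5→X15] = [2, 5]
r3 m[X15→φ0] = [64, 210]
r3 m[X15→φ2] = [160, 385]
r3 m[X15→φ4] = [320, 330]
r3 m[X15→φ5] = [640, 462]
r3 m[X11→φ0] = [2, 5]
r3 m[X11→φ1] = [17, 14]
r3 m[X14→φ0] = [2, 6]
r3 m[X14→φ3] = [16, 15]
r4 m[φ0→X15] = [228, 196]
r4 m[φ0→X11] = [6596, 8512]
r4 m[φ0→X14] = [4806, 7690]
r4 m[φ1→X11] = [2, 5]
r4 m[φ2→X15] = [8, 6]
r4 m[φ3→X14] = [2, 6]
r4 m[φ4→X15] = [4, 7]
r4 m[φ5→X15] = [2, 5]
r4 m[X15→φ0] = [64, 210]
r4 m[X15→φ2] = [1824, 6860]
r4 m[X15→φ4] = [3648, 5880]
r4 m[X15→φ5] = [7296, 8232]
r4 m[X11→φ0] = [2, 5]
r4 m[X11→φ1] = [6596, 8512]
r4 m[X14→φ0] = [2, 6]
r4 m[X14→φ3] = [4806, 7690]
r5 m[φ0→X15] = [228, 196]
r5 m[φ0→X11] = [6596, 8512]
r5 m[φ0→X14] = [4806, 7690]
r5 m[φ1→X11] = [2, 5]
r5 m[φ2→X15] = [8, 6]
r5 m[φ3→X14] = [2, 6]
r5 m[φ4→X15] = [4, 7]
r5 m[φ5→X15] = [2, 5]
r5 m[X15→φ0] = [64, 210]
r5 m[X15→φ2] = [1824, 6860]
r5 m[X15→φ4] = [3648, 5880]
r5 m[X15→φ5] = [7296, 8232]
r5 m[X11→φ0] = [2, 5]
r5 m[X11→φ1] = [6596, 8512]
r5 m[X14→φ0] = [2, 6]
r5 m[X14→φ3] = [4806, 7690]
fixed point reached at round 5
b[X15] = ⊗ incoming = [14592, 41160]

b[X15] = [14592, 41160]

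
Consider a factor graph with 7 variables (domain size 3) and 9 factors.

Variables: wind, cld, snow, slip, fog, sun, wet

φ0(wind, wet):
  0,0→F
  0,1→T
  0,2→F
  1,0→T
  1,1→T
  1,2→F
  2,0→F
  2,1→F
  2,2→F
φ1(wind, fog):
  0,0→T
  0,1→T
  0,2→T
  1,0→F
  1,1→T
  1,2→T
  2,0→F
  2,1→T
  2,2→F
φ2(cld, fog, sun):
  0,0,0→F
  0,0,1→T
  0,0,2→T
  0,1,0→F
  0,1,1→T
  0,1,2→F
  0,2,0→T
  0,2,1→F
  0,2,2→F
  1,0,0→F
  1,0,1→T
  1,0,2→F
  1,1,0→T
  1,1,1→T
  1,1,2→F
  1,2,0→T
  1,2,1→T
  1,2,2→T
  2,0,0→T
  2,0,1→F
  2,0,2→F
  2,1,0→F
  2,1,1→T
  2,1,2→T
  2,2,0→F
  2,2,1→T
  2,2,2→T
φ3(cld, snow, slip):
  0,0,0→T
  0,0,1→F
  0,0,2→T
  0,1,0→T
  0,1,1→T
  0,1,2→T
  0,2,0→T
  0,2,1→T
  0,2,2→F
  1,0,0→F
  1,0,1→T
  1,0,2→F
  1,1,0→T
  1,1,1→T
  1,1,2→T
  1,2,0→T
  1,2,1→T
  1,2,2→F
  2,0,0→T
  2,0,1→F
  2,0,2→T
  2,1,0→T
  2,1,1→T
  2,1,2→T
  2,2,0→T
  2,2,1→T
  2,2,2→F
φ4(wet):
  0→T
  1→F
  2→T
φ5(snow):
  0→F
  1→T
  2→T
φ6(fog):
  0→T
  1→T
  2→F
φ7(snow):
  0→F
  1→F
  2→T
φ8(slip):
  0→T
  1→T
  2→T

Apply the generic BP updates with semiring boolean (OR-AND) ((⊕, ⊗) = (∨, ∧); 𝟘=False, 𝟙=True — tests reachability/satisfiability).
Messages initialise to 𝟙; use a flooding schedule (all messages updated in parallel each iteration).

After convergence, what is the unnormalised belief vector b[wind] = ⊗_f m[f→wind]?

init: all messages = 𝟙 over 3 values
r1 m[φ0→wind] = [T, T, F]
r1 m[φ0→wet] = [T, T, F]
r1 m[φ1→wind] = [T, T, T]
r1 m[φ1→fog] = [T, T, T]
r1 m[φ2→cld] = [T, T, T]
r1 m[φ2→fog] = [T, T, T]
r1 m[φ2→sun] = [T, T, T]
r1 m[φ3→cld] = [T, T, T]
r1 m[φ3→snow] = [T, T, T]
r1 m[φ3→slip] = [T, T, T]
r1 m[φ4→wet] = [T, F, T]
r1 m[φ5→snow] = [F, T, T]
r1 m[φ6→fog] = [T, T, F]
r1 m[φ7→snow] = [F, F, T]
r1 m[φ8→slip] = [T, T, T]
r1 m[wind→φ0] = [T, T, T]
r1 m[wind→φ1] = [T, T, T]
r1 m[cld→φ2] = [T, T, T]
r1 m[cld→φ3] = [T, T, T]
r1 m[snow→φ3] = [T, T, T]
r1 m[snow→φ5] = [T, T, T]
r1 m[snow→φ7] = [T, T, T]
r1 m[slip→φ3] = [T, T, T]
r1 m[slip→φ8] = [T, T, T]
r1 m[fog→φ1] = [T, T, T]
r1 m[fog→φ2] = [T, T, T]
r1 m[fog→φ6] = [T, T, T]
r1 m[sun→φ2] = [T, T, T]
r1 m[wet→φ0] = [T, T, T]
r1 m[wet→φ4] = [T, T, T]
r2 m[φ0→wind] = [T, T, F]
r2 m[φ0→wet] = [T, T, F]
r2 m[φ1→wind] = [T, T, T]
r2 m[φ1→fog] = [T, T, T]
r2 m[φ2→cld] = [T, T, T]
r2 m[φ2→fog] = [T, T, T]
r2 m[φ2→sun] = [T, T, T]
r2 m[φ3→cld] = [T, T, T]
r2 m[φ3→snow] = [T, T, T]
r2 m[φ3→slip] = [T, T, T]
r2 m[φ4→wet] = [T, F, T]
r2 m[φ5→snow] = [F, T, T]
r2 m[φ6→fog] = [T, T, F]
r2 m[φ7→snow] = [F, F, T]
r2 m[φ8→slip] = [T, T, T]
r2 m[wind→φ0] = [T, T, T]
r2 m[wind→φ1] = [T, T, F]
r2 m[cld→φ2] = [T, T, T]
r2 m[cld→φ3] = [T, T, T]
r2 m[snow→φ3] = [F, F, T]
r2 m[snow→φ5] = [F, F, T]
r2 m[snow→φ7] = [F, T, T]
r2 m[slip→φ3] = [T, T, T]
r2 m[slip→φ8] = [T, T, T]
r2 m[fog→φ1] = [T, T, F]
r2 m[fog→φ2] = [T, T, F]
r2 m[fog→φ6] = [T, T, T]
r2 m[sun→φ2] = [T, T, T]
r2 m[wet→φ0] = [T, F, T]
r2 m[wet→φ4] = [T, T, F]
r3 m[φ0→wind] = [F, T, F]
r3 m[φ0→wet] = [T, T, F]
r3 m[φ1→wind] = [T, T, T]
r3 m[φ1→fog] = [T, T, T]
r3 m[φ2→cld] = [T, T, T]
r3 m[φ2→fog] = [T, T, T]
r3 m[φ2→sun] = [T, T, T]
r3 m[φ3→cld] = [T, T, T]
r3 m[φ3→snow] = [T, T, T]
r3 m[φ3→slip] = [T, T, F]
r3 m[φ4→wet] = [T, F, T]
r3 m[φ5→snow] = [F, T, T]
r3 m[φ6→fog] = [T, T, F]
r3 m[φ7→snow] = [F, F, T]
r3 m[φ8→slip] = [T, T, T]
r3 m[wind→φ0] = [T, T, T]
r3 m[wind→φ1] = [T, T, F]
r3 m[cld→φ2] = [T, T, T]
r3 m[cld→φ3] = [T, T, T]
r3 m[snow→φ3] = [F, F, T]
r3 m[snow→φ5] = [F, F, T]
r3 m[snow→φ7] = [F, T, T]
r3 m[slip→φ3] = [T, T, T]
r3 m[slip→φ8] = [T, T, T]
r3 m[fog→φ1] = [T, T, F]
r3 m[fog→φ2] = [T, T, F]
r3 m[fog→φ6] = [T, T, T]
r3 m[sun→φ2] = [T, T, T]
r3 m[wet→φ0] = [T, F, T]
r3 m[wet→φ4] = [T, T, F]
r4 m[φ0→wind] = [F, T, F]
r4 m[φ0→wet] = [T, T, F]
r4 m[φ1→wind] = [T, T, T]
r4 m[φ1→fog] = [T, T, T]
r4 m[φ2→cld] = [T, T, T]
r4 m[φ2→fog] = [T, T, T]
r4 m[φ2→sun] = [T, T, T]
r4 m[φ3→cld] = [T, T, T]
r4 m[φ3→snow] = [T, T, T]
r4 m[φ3→slip] = [T, T, F]
r4 m[φ4→wet] = [T, F, T]
r4 m[φ5→snow] = [F, T, T]
r4 m[φ6→fog] = [T, T, F]
r4 m[φ7→snow] = [F, F, T]
r4 m[φ8→slip] = [T, T, T]
r4 m[wind→φ0] = [T, T, T]
r4 m[wind→φ1] = [F, T, F]
r4 m[cld→φ2] = [T, T, T]
r4 m[cld→φ3] = [T, T, T]
r4 m[snow→φ3] = [F, F, T]
r4 m[snow→φ5] = [F, F, T]
r4 m[snow→φ7] = [F, T, T]
r4 m[slip→φ3] = [T, T, T]
r4 m[slip→φ8] = [T, T, F]
r4 m[fog→φ1] = [T, T, F]
r4 m[fog→φ2] = [T, T, F]
r4 m[fog→φ6] = [T, T, T]
r4 m[sun→φ2] = [T, T, T]
r4 m[wet→φ0] = [T, F, T]
r4 m[wet→φ4] = [T, T, F]
r5 m[φ0→wind] = [F, T, F]
r5 m[φ0→wet] = [T, T, F]
r5 m[φ1→wind] = [T, T, T]
r5 m[φ1→fog] = [F, T, T]
r5 m[φ2→cld] = [T, T, T]
r5 m[φ2→fog] = [T, T, T]
r5 m[φ2→sun] = [T, T, T]
r5 m[φ3→cld] = [T, T, T]
r5 m[φ3→snow] = [T, T, T]
r5 m[φ3→slip] = [T, T, F]
r5 m[φ4→wet] = [T, F, T]
r5 m[φ5→snow] = [F, T, T]
r5 m[φ6→fog] = [T, T, F]
r5 m[φ7→snow] = [F, F, T]
r5 m[φ8→slip] = [T, T, T]
r5 m[wind→φ0] = [T, T, T]
r5 m[wind→φ1] = [F, T, F]
r5 m[cld→φ2] = [T, T, T]
r5 m[cld→φ3] = [T, T, T]
r5 m[snow→φ3] = [F, F, T]
r5 m[snow→φ5] = [F, F, T]
r5 m[snow→φ7] = [F, T, T]
r5 m[slip→φ3] = [T, T, T]
r5 m[slip→φ8] = [T, T, F]
r5 m[fog→φ1] = [T, T, F]
r5 m[fog→φ2] = [T, T, F]
r5 m[fog→φ6] = [T, T, T]
r5 m[sun→φ2] = [T, T, T]
r5 m[wet→φ0] = [T, F, T]
r5 m[wet→φ4] = [T, T, F]
r6 m[φ0→wind] = [F, T, F]
r6 m[φ0→wet] = [T, T, F]
r6 m[φ1→wind] = [T, T, T]
r6 m[φ1→fog] = [F, T, T]
r6 m[φ2→cld] = [T, T, T]
r6 m[φ2→fog] = [T, T, T]
r6 m[φ2→sun] = [T, T, T]
r6 m[φ3→cld] = [T, T, T]
r6 m[φ3→snow] = [T, T, T]
r6 m[φ3→slip] = [T, T, F]
r6 m[φ4→wet] = [T, F, T]
r6 m[φ5→snow] = [F, T, T]
r6 m[φ6→fog] = [T, T, F]
r6 m[φ7→snow] = [F, F, T]
r6 m[φ8→slip] = [T, T, T]
r6 m[wind→φ0] = [T, T, T]
r6 m[wind→φ1] = [F, T, F]
r6 m[cld→φ2] = [T, T, T]
r6 m[cld→φ3] = [T, T, T]
r6 m[snow→φ3] = [F, F, T]
r6 m[snow→φ5] = [F, F, T]
r6 m[snow→φ7] = [F, T, T]
r6 m[slip→φ3] = [T, T, T]
r6 m[slip→φ8] = [T, T, F]
r6 m[fog→φ1] = [T, T, F]
r6 m[fog→φ2] = [F, T, F]
r6 m[fog→φ6] = [F, T, T]
r6 m[sun→φ2] = [T, T, T]
r6 m[wet→φ0] = [T, F, T]
r6 m[wet→φ4] = [T, T, F]
r7 m[φ0→wind] = [F, T, F]
r7 m[φ0→wet] = [T, T, F]
r7 m[φ1→wind] = [T, T, T]
r7 m[φ1→fog] = [F, T, T]
r7 m[φ2→cld] = [T, T, T]
r7 m[φ2→fog] = [T, T, T]
r7 m[φ2→sun] = [T, T, T]
r7 m[φ3→cld] = [T, T, T]
r7 m[φ3→snow] = [T, T, T]
r7 m[φ3→slip] = [T, T, F]
r7 m[φ4→wet] = [T, F, T]
r7 m[φ5→snow] = [F, T, T]
r7 m[φ6→fog] = [T, T, F]
r7 m[φ7→snow] = [F, F, T]
r7 m[φ8→slip] = [T, T, T]
r7 m[wind→φ0] = [T, T, T]
r7 m[wind→φ1] = [F, T, F]
r7 m[cld→φ2] = [T, T, T]
r7 m[cld→φ3] = [T, T, T]
r7 m[snow→φ3] = [F, F, T]
r7 m[snow→φ5] = [F, F, T]
r7 m[snow→φ7] = [F, T, T]
r7 m[slip→φ3] = [T, T, T]
r7 m[slip→φ8] = [T, T, F]
r7 m[fog→φ1] = [T, T, F]
r7 m[fog→φ2] = [F, T, F]
r7 m[fog→φ6] = [F, T, T]
r7 m[sun→φ2] = [T, T, T]
r7 m[wet→φ0] = [T, F, T]
r7 m[wet→φ4] = [T, T, F]
fixed point reached at round 7
b[wind] = ⊗ incoming = [F, T, F]

b[wind] = [F, T, F]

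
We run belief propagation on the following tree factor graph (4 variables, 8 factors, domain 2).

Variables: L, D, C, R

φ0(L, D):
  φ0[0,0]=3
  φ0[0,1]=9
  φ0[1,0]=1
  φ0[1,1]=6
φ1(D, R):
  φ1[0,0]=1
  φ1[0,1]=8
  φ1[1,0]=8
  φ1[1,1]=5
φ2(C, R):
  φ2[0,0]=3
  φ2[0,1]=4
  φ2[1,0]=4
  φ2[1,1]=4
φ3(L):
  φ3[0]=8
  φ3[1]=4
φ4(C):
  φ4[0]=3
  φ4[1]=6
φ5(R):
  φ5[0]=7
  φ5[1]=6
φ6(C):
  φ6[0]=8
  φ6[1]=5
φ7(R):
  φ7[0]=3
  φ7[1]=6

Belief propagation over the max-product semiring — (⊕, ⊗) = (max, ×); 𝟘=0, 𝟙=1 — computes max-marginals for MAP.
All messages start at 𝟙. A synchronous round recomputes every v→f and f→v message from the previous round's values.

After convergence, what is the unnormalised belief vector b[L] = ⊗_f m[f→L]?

init: all messages = 𝟙 over 2 values
r1 m[φ0→L] = [9, 6]
r1 m[φ0→D] = [3, 9]
r1 m[φ1→D] = [8, 8]
r1 m[φ1→R] = [8, 8]
r1 m[φ2→C] = [4, 4]
r1 m[φ2→R] = [4, 4]
r1 m[φ3→L] = [8, 4]
r1 m[φ4→C] = [3, 6]
r1 m[φ5→R] = [7, 6]
r1 m[φ6→C] = [8, 5]
r1 m[φ7→R] = [3, 6]
r1 m[L→φ0] = [1, 1]
r1 m[L→φ3] = [1, 1]
r1 m[D→φ0] = [1, 1]
r1 m[D→φ1] = [1, 1]
r1 m[C→φ2] = [1, 1]
r1 m[C→φ4] = [1, 1]
r1 m[C→φ6] = [1, 1]
r1 m[R→φ1] = [1, 1]
r1 m[R→φ2] = [1, 1]
r1 m[R→φ5] = [1, 1]
r1 m[R→φ7] = [1, 1]
r2 m[φ0→L] = [9, 6]
r2 m[φ0→D] = [3, 9]
r2 m[φ1→D] = [8, 8]
r2 m[φ1→R] = [8, 8]
r2 m[φ2→C] = [4, 4]
r2 m[φ2→R] = [4, 4]
r2 m[φ3→L] = [8, 4]
r2 m[φ4→C] = [3, 6]
r2 m[φ5→R] = [7, 6]
r2 m[φ6→C] = [8, 5]
r2 m[φ7→R] = [3, 6]
r2 m[L→φ0] = [8, 4]
r2 m[L→φ3] = [9, 6]
r2 m[D→φ0] = [8, 8]
r2 m[D→φ1] = [3, 9]
r2 m[C→φ2] = [24, 30]
r2 m[C→φ4] = [32, 20]
r2 m[C→φ6] = [12, 24]
r2 m[R→φ1] = [84, 144]
r2 m[R→φ2] = [168, 288]
r2 m[R→φ5] = [96, 192]
r2 m[R→φ7] = [224, 192]
r3 m[φ0→L] = [72, 48]
r3 m[φ0→D] = [24, 72]
r3 m[φ1→D] = [1152, 720]
r3 m[φ1→R] = [72, 45]
r3 m[φ2→C] = [1152, 1152]
r3 m[φ2→R] = [120, 120]
r3 m[φ3→L] = [8, 4]
r3 m[φ4→C] = [3, 6]
r3 m[φ5→R] = [7, 6]
r3 m[φ6→C] = [8, 5]
r3 m[φ7→R] = [3, 6]
r3 m[L→φ0] = [8, 4]
r3 m[L→φ3] = [9, 6]
r3 m[D→φ0] = [8, 8]
r3 m[D→φ1] = [3, 9]
r3 m[C→φ2] = [24, 30]
r3 m[C→φ4] = [32, 20]
r3 m[C→φ6] = [12, 24]
r3 m[R→φ1] = [84, 144]
r3 m[R→φ2] = [168, 288]
r3 m[R→φ5] = [96, 192]
r3 m[R→φ7] = [224, 192]
r4 m[φ0→L] = [72, 48]
r4 m[φ0→D] = [24, 72]
r4 m[φ1→D] = [1152, 720]
r4 m[φ1→R] = [72, 45]
r4 m[φ2→C] = [1152, 1152]
r4 m[φ2→R] = [120, 120]
r4 m[φ3→L] = [8, 4]
r4 m[φ4→C] = [3, 6]
r4 m[φ5→R] = [7, 6]
r4 m[φ6→C] = [8, 5]
r4 m[φ7→R] = [3, 6]
r4 m[L→φ0] = [8, 4]
r4 m[L→φ3] = [72, 48]
r4 m[D→φ0] = [1152, 720]
r4 m[D→φ1] = [24, 72]
r4 m[C→φ2] = [24, 30]
r4 m[C→φ4] = [9216, 5760]
r4 m[C→φ6] = [3456, 6912]
r4 m[R→φ1] = [2520, 4320]
r4 m[R→φ2] = [1512, 1620]
r4 m[R→φ5] = [25920, 32400]
r4 m[R→φ7] = [60480, 32400]
r5 m[φ0→L] = [6480, 4320]
r5 m[φ0→D] = [24, 72]
r5 m[φ1→D] = [34560, 21600]
r5 m[φ1→R] = [576, 360]
r5 m[φ2→C] = [6480, 6480]
r5 m[φ2→R] = [120, 120]
r5 m[φ3→L] = [8, 4]
r5 m[φ4→C] = [3, 6]
r5 m[φ5→R] = [7, 6]
r5 m[φ6→C] = [8, 5]
r5 m[φ7→R] = [3, 6]
r5 m[L→φ0] = [8, 4]
r5 m[L→φ3] = [72, 48]
r5 m[D→φ0] = [1152, 720]
r5 m[D→φ1] = [24, 72]
r5 m[C→φ2] = [24, 30]
r5 m[C→φ4] = [9216, 5760]
r5 m[C→φ6] = [3456, 6912]
r5 m[R→φ1] = [2520, 4320]
r5 m[R→φ2] = [1512, 1620]
r5 m[R→φ5] = [25920, 32400]
r5 m[R→φ7] = [60480, 32400]
r6 m[φ0→L] = [6480, 4320]
r6 m[φ0→D] = [24, 72]
r6 m[φ1→D] = [34560, 21600]
r6 m[φ1→R] = [576, 360]
r6 m[φ2→C] = [6480, 6480]
r6 m[φ2→R] = [120, 120]
r6 m[φ3→L] = [8, 4]
r6 m[φ4→C] = [3, 6]
r6 m[φ5→R] = [7, 6]
r6 m[φ6→C] = [8, 5]
r6 m[φ7→R] = [3, 6]
r6 m[L→φ0] = [8, 4]
r6 m[L→φ3] = [6480, 4320]
r6 m[D→φ0] = [34560, 21600]
r6 m[D→φ1] = [24, 72]
r6 m[C→φ2] = [24, 30]
r6 m[C→φ4] = [51840, 32400]
r6 m[C→φ6] = [19440, 38880]
r6 m[R→φ1] = [2520, 4320]
r6 m[R→φ2] = [12096, 12960]
r6 m[R→φ5] = [207360, 259200]
r6 m[R→φ7] = [483840, 259200]
r7 m[φ0→L] = [194400, 129600]
r7 m[φ0→D] = [24, 72]
r7 m[φ1→D] = [34560, 21600]
r7 m[φ1→R] = [576, 360]
r7 m[φ2→C] = [51840, 51840]
r7 m[φ2→R] = [120, 120]
r7 m[φ3→L] = [8, 4]
r7 m[φ4→C] = [3, 6]
r7 m[φ5→R] = [7, 6]
r7 m[φ6→C] = [8, 5]
r7 m[φ7→R] = [3, 6]
r7 m[L→φ0] = [8, 4]
r7 m[L→φ3] = [6480, 4320]
r7 m[D→φ0] = [34560, 21600]
r7 m[D→φ1] = [24, 72]
r7 m[C→φ2] = [24, 30]
r7 m[C→φ4] = [51840, 32400]
r7 m[C→φ6] = [19440, 38880]
r7 m[R→φ1] = [2520, 4320]
r7 m[R→φ2] = [12096, 12960]
r7 m[R→φ5] = [207360, 259200]
r7 m[R→φ7] = [483840, 259200]
r8 m[φ0→L] = [194400, 129600]
r8 m[φ0→D] = [24, 72]
r8 m[φ1→D] = [34560, 21600]
r8 m[φ1→R] = [576, 360]
r8 m[φ2→C] = [51840, 51840]
r8 m[φ2→R] = [120, 120]
r8 m[φ3→L] = [8, 4]
r8 m[φ4→C] = [3, 6]
r8 m[φ5→R] = [7, 6]
r8 m[φ6→C] = [8, 5]
r8 m[φ7→R] = [3, 6]
r8 m[L→φ0] = [8, 4]
r8 m[L→φ3] = [194400, 129600]
r8 m[D→φ0] = [34560, 21600]
r8 m[D→φ1] = [24, 72]
r8 m[C→φ2] = [24, 30]
r8 m[C→φ4] = [414720, 259200]
r8 m[C→φ6] = [155520, 311040]
r8 m[R→φ1] = [2520, 4320]
r8 m[R→φ2] = [12096, 12960]
r8 m[R→φ5] = [207360, 259200]
r8 m[R→φ7] = [483840, 259200]
r9 m[φ0→L] = [194400, 129600]
r9 m[φ0→D] = [24, 72]
r9 m[φ1→D] = [34560, 21600]
r9 m[φ1→R] = [576, 360]
r9 m[φ2→C] = [51840, 51840]
r9 m[φ2→R] = [120, 120]
r9 m[φ3→L] = [8, 4]
r9 m[φ4→C] = [3, 6]
r9 m[φ5→R] = [7, 6]
r9 m[φ6→C] = [8, 5]
r9 m[φ7→R] = [3, 6]
r9 m[L→φ0] = [8, 4]
r9 m[L→φ3] = [194400, 129600]
r9 m[D→φ0] = [34560, 21600]
r9 m[D→φ1] = [24, 72]
r9 m[C→φ2] = [24, 30]
r9 m[C→φ4] = [414720, 259200]
r9 m[C→φ6] = [155520, 311040]
r9 m[R→φ1] = [2520, 4320]
r9 m[R→φ2] = [12096, 12960]
r9 m[R→φ5] = [207360, 259200]
r9 m[R→φ7] = [483840, 259200]
fixed point reached at round 9
b[L] = ⊗ incoming = [1555200, 518400]

b[L] = [1555200, 518400]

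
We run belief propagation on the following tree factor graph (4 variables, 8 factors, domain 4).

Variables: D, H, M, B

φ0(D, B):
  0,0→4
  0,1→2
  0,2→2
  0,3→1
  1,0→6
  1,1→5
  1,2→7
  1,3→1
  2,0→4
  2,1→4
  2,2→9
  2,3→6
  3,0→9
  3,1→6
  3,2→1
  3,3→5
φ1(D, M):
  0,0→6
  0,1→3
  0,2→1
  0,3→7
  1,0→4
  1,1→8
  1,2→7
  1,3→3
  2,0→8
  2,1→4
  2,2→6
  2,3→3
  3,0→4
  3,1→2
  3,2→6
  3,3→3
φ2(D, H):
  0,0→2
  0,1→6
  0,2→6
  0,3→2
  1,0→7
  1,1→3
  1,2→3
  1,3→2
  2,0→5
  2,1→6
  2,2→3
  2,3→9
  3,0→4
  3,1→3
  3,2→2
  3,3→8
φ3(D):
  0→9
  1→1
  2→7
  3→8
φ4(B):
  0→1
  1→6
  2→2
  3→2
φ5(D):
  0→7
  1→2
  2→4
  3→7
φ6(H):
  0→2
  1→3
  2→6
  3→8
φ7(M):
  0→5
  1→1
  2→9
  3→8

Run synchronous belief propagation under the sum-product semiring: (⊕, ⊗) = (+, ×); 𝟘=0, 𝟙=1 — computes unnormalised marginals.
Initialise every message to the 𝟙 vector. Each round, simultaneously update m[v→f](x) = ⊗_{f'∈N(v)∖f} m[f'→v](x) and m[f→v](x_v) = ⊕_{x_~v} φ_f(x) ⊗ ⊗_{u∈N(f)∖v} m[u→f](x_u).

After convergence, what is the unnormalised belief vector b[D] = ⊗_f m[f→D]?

b[D] = [10051272, 681720, 23379104, 29685600]

init: all messages = 𝟙 over 4 values
r1 m[φ0→D] = [9, 19, 23, 21]
r1 m[φ0→B] = [23, 17, 19, 13]
r1 m[φ1→D] = [17, 22, 21, 15]
r1 m[φ1→M] = [22, 17, 20, 16]
r1 m[φ2→D] = [16, 15, 23, 17]
r1 m[φ2→H] = [18, 18, 14, 21]
r1 m[φ3→D] = [9, 1, 7, 8]
r1 m[φ4→B] = [1, 6, 2, 2]
r1 m[φ5→D] = [7, 2, 4, 7]
r1 m[φ6→H] = [2, 3, 6, 8]
r1 m[φ7→M] = [5, 1, 9, 8]
r1 m[D→φ0] = [1, 1, 1, 1]
r1 m[D→φ1] = [1, 1, 1, 1]
r1 m[D→φ2] = [1, 1, 1, 1]
r1 m[D→φ3] = [1, 1, 1, 1]
r1 m[D→φ5] = [1, 1, 1, 1]
r1 m[H→φ2] = [1, 1, 1, 1]
r1 m[H→φ6] = [1, 1, 1, 1]
r1 m[M→φ1] = [1, 1, 1, 1]
r1 m[M→φ7] = [1, 1, 1, 1]
r1 m[B→φ0] = [1, 1, 1, 1]
r1 m[B→φ4] = [1, 1, 1, 1]
r2 m[φ0→D] = [9, 19, 23, 21]
r2 m[φ0→B] = [23, 17, 19, 13]
r2 m[φ1→D] = [17, 22, 21, 15]
r2 m[φ1→M] = [22, 17, 20, 16]
r2 m[φ2→D] = [16, 15, 23, 17]
r2 m[φ2→H] = [18, 18, 14, 21]
r2 m[φ3→D] = [9, 1, 7, 8]
r2 m[φ4→B] = [1, 6, 2, 2]
r2 m[φ5→D] = [7, 2, 4, 7]
r2 m[φ6→H] = [2, 3, 6, 8]
r2 m[φ7→M] = [5, 1, 9, 8]
r2 m[D→φ0] = [17136, 660, 13524, 14280]
r2 m[D→φ1] = [9072, 570, 14812, 19992]
r2 m[D→φ2] = [9639, 836, 13524, 17640]
r2 m[D→φ3] = [17136, 12540, 44436, 37485]
r2 m[D→φ5] = [22032, 6270, 77763, 42840]
r2 m[H→φ2] = [2, 3, 6, 8]
r2 m[H→φ6] = [18, 18, 14, 21]
r2 m[M→φ1] = [5, 1, 9, 8]
r2 m[M→φ7] = [22, 17, 20, 16]
r2 m[B→φ0] = [1, 6, 2, 2]
r2 m[B→φ4] = [23, 17, 19, 13]
r3 m[φ0→D] = [22, 52, 58, 57]
r3 m[φ0→B] = [255120, 177348, 174888, 170340]
r3 m[φ1→D] = [98, 115, 122, 100]
r3 m[φ1→M] = [255176, 131008, 221886, 169626]
r3 m[φ2→D] = [74, 57, 118, 93]
r3 m[φ2→H] = [163310, 194406, 136194, 283786]
r3 m[φ3→D] = [9, 1, 7, 8]
r3 m[φ4→B] = [1, 6, 2, 2]
r3 m[φ5→D] = [7, 2, 4, 7]
r3 m[φ6→H] = [2, 3, 6, 8]
r3 m[φ7→M] = [5, 1, 9, 8]
r3 m[D→φ0] = [17136, 660, 13524, 14280]
r3 m[D→φ1] = [9072, 570, 14812, 19992]
r3 m[D→φ2] = [9639, 836, 13524, 17640]
r3 m[D→φ3] = [17136, 12540, 44436, 37485]
r3 m[D→φ5] = [22032, 6270, 77763, 42840]
r3 m[H→φ2] = [2, 3, 6, 8]
r3 m[H→φ6] = [18, 18, 14, 21]
r3 m[M→φ1] = [5, 1, 9, 8]
r3 m[M→φ7] = [22, 17, 20, 16]
r3 m[B→φ0] = [1, 6, 2, 2]
r3 m[B→φ4] = [23, 17, 19, 13]
r4 m[φ0→D] = [22, 52, 58, 57]
r4 m[φ0→B] = [255120, 177348, 174888, 170340]
r4 m[φ1→D] = [98, 115, 122, 100]
r4 m[φ1→M] = [255176, 131008, 221886, 169626]
r4 m[φ2→D] = [74, 57, 118, 93]
r4 m[φ2→H] = [163310, 194406, 136194, 283786]
r4 m[φ3→D] = [9, 1, 7, 8]
r4 m[φ4→B] = [1, 6, 2, 2]
r4 m[φ5→D] = [7, 2, 4, 7]
r4 m[φ6→H] = [2, 3, 6, 8]
r4 m[φ7→M] = [5, 1, 9, 8]
r4 m[D→φ0] = [456876, 13110, 403088, 520800]
r4 m[D→φ1] = [102564, 5928, 191632, 296856]
r4 m[D→φ2] = [135828, 11960, 198128, 319200]
r4 m[D→φ3] = [1116808, 681720, 3339872, 3710700]
r4 m[D→φ5] = [1435896, 340860, 5844776, 4240800]
r4 m[H→φ2] = [2, 3, 6, 8]
r4 m[H→φ6] = [163310, 194406, 136194, 283786]
r4 m[M→φ1] = [5, 1, 9, 8]
r4 m[M→φ7] = [255176, 131008, 221886, 169626]
r4 m[B→φ0] = [1, 6, 2, 2]
r4 m[B→φ4] = [255120, 177348, 174888, 170340]
r5 m[φ0→D] = [22, 52, 58, 57]
r5 m[φ0→B] = [8205716, 5716454, 5154114, 5492514]
r5 m[φ1→D] = [98, 115, 122, 100]
r5 m[φ1→M] = [3359576, 1715356, 3074988, 2201196]
r5 m[φ2→D] = [74, 57, 118, 93]
r5 m[φ2→H] = [2622816, 2997216, 2083632, 4632328]
r5 m[φ3→D] = [9, 1, 7, 8]
r5 m[φ4→B] = [1, 6, 2, 2]
r5 m[φ5→D] = [7, 2, 4, 7]
r5 m[φ6→H] = [2, 3, 6, 8]
r5 m[φ7→M] = [5, 1, 9, 8]
r5 m[D→φ0] = [456876, 13110, 403088, 520800]
r5 m[D→φ1] = [102564, 5928, 191632, 296856]
r5 m[D→φ2] = [135828, 11960, 198128, 319200]
r5 m[D→φ3] = [1116808, 681720, 3339872, 3710700]
r5 m[D→φ5] = [1435896, 340860, 5844776, 4240800]
r5 m[H→φ2] = [2, 3, 6, 8]
r5 m[H→φ6] = [163310, 194406, 136194, 283786]
r5 m[M→φ1] = [5, 1, 9, 8]
r5 m[M→φ7] = [255176, 131008, 221886, 169626]
r5 m[B→φ0] = [1, 6, 2, 2]
r5 m[B→φ4] = [255120, 177348, 174888, 170340]
r6 m[φ0→D] = [22, 52, 58, 57]
r6 m[φ0→B] = [8205716, 5716454, 5154114, 5492514]
r6 m[φ1→D] = [98, 115, 122, 100]
r6 m[φ1→M] = [3359576, 1715356, 3074988, 2201196]
r6 m[φ2→D] = [74, 57, 118, 93]
r6 m[φ2→H] = [2622816, 2997216, 2083632, 4632328]
r6 m[φ3→D] = [9, 1, 7, 8]
r6 m[φ4→B] = [1, 6, 2, 2]
r6 m[φ5→D] = [7, 2, 4, 7]
r6 m[φ6→H] = [2, 3, 6, 8]
r6 m[φ7→M] = [5, 1, 9, 8]
r6 m[D→φ0] = [456876, 13110, 403088, 520800]
r6 m[D→φ1] = [102564, 5928, 191632, 296856]
r6 m[D→φ2] = [135828, 11960, 198128, 319200]
r6 m[D→φ3] = [1116808, 681720, 3339872, 3710700]
r6 m[D→φ5] = [1435896, 340860, 5844776, 4240800]
r6 m[H→φ2] = [2, 3, 6, 8]
r6 m[H→φ6] = [2622816, 2997216, 2083632, 4632328]
r6 m[M→φ1] = [5, 1, 9, 8]
r6 m[M→φ7] = [3359576, 1715356, 3074988, 2201196]
r6 m[B→φ0] = [1, 6, 2, 2]
r6 m[B→φ4] = [8205716, 5716454, 5154114, 5492514]
r7 m[φ0→D] = [22, 52, 58, 57]
r7 m[φ0→B] = [8205716, 5716454, 5154114, 5492514]
r7 m[φ1→D] = [98, 115, 122, 100]
r7 m[φ1→M] = [3359576, 1715356, 3074988, 2201196]
r7 m[φ2→D] = [74, 57, 118, 93]
r7 m[φ2→H] = [2622816, 2997216, 2083632, 4632328]
r7 m[φ3→D] = [9, 1, 7, 8]
r7 m[φ4→B] = [1, 6, 2, 2]
r7 m[φ5→D] = [7, 2, 4, 7]
r7 m[φ6→H] = [2, 3, 6, 8]
r7 m[φ7→M] = [5, 1, 9, 8]
r7 m[D→φ0] = [456876, 13110, 403088, 520800]
r7 m[D→φ1] = [102564, 5928, 191632, 296856]
r7 m[D→φ2] = [135828, 11960, 198128, 319200]
r7 m[D→φ3] = [1116808, 681720, 3339872, 3710700]
r7 m[D→φ5] = [1435896, 340860, 5844776, 4240800]
r7 m[H→φ2] = [2, 3, 6, 8]
r7 m[H→φ6] = [2622816, 2997216, 2083632, 4632328]
r7 m[M→φ1] = [5, 1, 9, 8]
r7 m[M→φ7] = [3359576, 1715356, 3074988, 2201196]
r7 m[B→φ0] = [1, 6, 2, 2]
r7 m[B→φ4] = [8205716, 5716454, 5154114, 5492514]
fixed point reached at round 7
b[D] = ⊗ incoming = [10051272, 681720, 23379104, 29685600]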